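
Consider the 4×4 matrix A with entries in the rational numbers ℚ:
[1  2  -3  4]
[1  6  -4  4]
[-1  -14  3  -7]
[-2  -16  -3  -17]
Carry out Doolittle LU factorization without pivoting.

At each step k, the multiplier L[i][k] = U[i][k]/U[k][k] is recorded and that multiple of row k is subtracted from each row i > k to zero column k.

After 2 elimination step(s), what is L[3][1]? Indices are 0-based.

L[3][1] = -3

k=0: U[0][0]=1
  eliminate (1,0): mult=1, new row 1: (0, 4, -1, 0); set L[1][0]=1
  eliminate (2,0): mult=-1, new row 2: (0, -12, 0, -3); set L[2][0]=-1
  eliminate (3,0): mult=-2, new row 3: (0, -12, -9, -9); set L[3][0]=-2
k=1: U[1][1]=4
  eliminate (2,1): mult=-3, new row 2: (0, 0, -3, -3); set L[2][1]=-3
  eliminate (3,1): mult=-3, new row 3: (0, 0, -12, -9); set L[3][1]=-3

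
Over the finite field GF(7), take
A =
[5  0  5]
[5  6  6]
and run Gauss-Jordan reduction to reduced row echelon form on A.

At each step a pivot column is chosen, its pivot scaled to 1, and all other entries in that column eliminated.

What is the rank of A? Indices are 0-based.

pivot(0,0)=5: scale R0 → (1, 0, 1)
  clear (1,0): R1 −= (5)R0 → (0, 6, 1)
pivot(1,1)=6: scale R1 → (0, 1, 6)

rank = 2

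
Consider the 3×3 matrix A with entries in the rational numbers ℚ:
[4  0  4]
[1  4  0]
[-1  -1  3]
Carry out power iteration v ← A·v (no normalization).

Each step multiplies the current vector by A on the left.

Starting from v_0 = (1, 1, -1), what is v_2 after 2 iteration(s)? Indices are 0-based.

v_0 = (1, 1, -1).
v_1 = A·v_0 = (0, 5, -5).
v_2 = A·v_1 = (-20, 20, -20).

v_2 = (-20, 20, -20)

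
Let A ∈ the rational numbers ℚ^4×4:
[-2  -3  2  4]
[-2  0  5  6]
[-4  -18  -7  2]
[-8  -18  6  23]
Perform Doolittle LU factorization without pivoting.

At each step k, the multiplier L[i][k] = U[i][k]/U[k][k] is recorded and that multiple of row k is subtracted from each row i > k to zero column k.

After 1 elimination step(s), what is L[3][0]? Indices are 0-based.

[col 0] pivot -2
  R1 -= 1*R0 → (0, 3, 3, 2)  (L[1][0] := 1)
  R2 -= 2*R0 → (0, -12, -11, -6)  (L[2][0] := 2)
  R3 -= 4*R0 → (0, -6, -2, 7)  (L[3][0] := 4)

L[3][0] = 4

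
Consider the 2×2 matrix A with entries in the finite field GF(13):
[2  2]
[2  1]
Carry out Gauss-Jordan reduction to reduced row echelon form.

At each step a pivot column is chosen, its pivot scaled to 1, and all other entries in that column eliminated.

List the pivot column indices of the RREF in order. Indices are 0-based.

pivot columns: 0, 1

[1] R0 /= 2  ⇒  (1, 1)
     R1 -= 2·R0  ⇒  (0, 12)
[2] R1 /= 12  ⇒  (0, 1)
     R0 -= 1·R1  ⇒  (1, 0)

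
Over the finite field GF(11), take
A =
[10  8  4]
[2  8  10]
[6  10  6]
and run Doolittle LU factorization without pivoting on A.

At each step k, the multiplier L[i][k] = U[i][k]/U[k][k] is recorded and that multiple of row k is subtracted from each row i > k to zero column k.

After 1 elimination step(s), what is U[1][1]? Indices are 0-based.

U[1][1] = 2

Step 1: pivot at (0,0) is 10.
  row1 ← row1 − (9)·row0  ⇒  L[1][0]=9, U row1=(0, 2, 7)
  row2 ← row2 − (5)·row0  ⇒  L[2][0]=5, U row2=(0, 3, 8)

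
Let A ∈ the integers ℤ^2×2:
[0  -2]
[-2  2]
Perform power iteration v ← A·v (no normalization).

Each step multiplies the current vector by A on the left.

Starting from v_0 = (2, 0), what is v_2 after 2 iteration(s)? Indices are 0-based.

v_0 = (2, 0).
v_1 = A·v_0 = (0, -4).
v_2 = A·v_1 = (8, -8).

v_2 = (8, -8)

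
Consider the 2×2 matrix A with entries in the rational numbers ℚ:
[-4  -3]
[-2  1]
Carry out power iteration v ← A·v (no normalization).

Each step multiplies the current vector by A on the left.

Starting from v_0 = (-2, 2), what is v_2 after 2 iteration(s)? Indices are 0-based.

v_0 = (-2, 2).
v_1 = A·v_0 = (2, 6).
v_2 = A·v_1 = (-26, 2).

v_2 = (-26, 2)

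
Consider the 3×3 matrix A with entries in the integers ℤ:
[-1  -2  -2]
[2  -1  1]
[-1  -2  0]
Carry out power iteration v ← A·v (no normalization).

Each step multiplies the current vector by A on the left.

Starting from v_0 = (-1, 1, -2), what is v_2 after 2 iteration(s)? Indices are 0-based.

v_2 = (9, 10, 7)

v_0 = (-1, 1, -2).
v_1 = A·v_0 = (3, -5, -1).
v_2 = A·v_1 = (9, 10, 7).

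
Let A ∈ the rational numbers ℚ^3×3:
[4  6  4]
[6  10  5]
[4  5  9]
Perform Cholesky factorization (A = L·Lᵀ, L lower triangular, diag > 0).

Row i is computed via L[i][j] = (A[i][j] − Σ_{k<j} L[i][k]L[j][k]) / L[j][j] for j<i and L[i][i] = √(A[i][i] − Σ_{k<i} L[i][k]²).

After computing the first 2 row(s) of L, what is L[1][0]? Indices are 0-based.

L[1][0] = 3

Step 1: L[0][0] = √(4) = 2.
  L[1][0] = (6) / L[0][0] = 3.
Step 2: L[1][1] = √(1) = 1.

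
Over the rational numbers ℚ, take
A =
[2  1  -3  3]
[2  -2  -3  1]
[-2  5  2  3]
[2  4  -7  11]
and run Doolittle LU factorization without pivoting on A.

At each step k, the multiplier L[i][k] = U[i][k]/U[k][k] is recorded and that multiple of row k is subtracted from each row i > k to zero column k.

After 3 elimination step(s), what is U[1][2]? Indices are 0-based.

[col 0] pivot 2
  R1 -= 1*R0 → (0, -3, 0, -2)  (L[1][0] := 1)
  R2 -= -1*R0 → (0, 6, -1, 6)  (L[2][0] := -1)
  R3 -= 1*R0 → (0, 3, -4, 8)  (L[3][0] := 1)
[col 1] pivot -3
  R2 -= -2*R1 → (0, 0, -1, 2)  (L[2][1] := -2)
  R3 -= -1*R1 → (0, 0, -4, 6)  (L[3][1] := -1)
[col 2] pivot -1
  R3 -= 4*R2 → (0, 0, 0, -2)  (L[3][2] := 4)

U[1][2] = 0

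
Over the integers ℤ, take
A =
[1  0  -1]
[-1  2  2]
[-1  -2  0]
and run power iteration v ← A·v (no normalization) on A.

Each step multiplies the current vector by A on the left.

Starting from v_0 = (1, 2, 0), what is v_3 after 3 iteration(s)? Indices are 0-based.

v_3 = (13, -30, 4)

v_0 = (1, 2, 0).
v_1 = A·v_0 = (1, 3, -5).
v_2 = A·v_1 = (6, -5, -7).
v_3 = A·v_2 = (13, -30, 4).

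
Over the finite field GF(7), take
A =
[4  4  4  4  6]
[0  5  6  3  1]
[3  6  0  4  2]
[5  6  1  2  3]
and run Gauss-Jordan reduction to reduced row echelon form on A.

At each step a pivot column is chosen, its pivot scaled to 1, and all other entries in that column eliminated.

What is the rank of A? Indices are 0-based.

rank = 4

step 1: normalize row 0 (÷4) = (1, 1, 1, 1, 5)
  row 2: subtract 3×row0 = (0, 3, 4, 1, 1)
  row 3: subtract 5×row0 = (0, 1, 3, 4, 6)
step 2: normalize row 1 (÷5) = (0, 1, 4, 2, 3)
  row 0: subtract 1×row1 = (1, 0, 4, 6, 2)
  row 2: subtract 3×row1 = (0, 0, 6, 2, 6)
  row 3: subtract 1×row1 = (0, 0, 6, 2, 3)
step 3: normalize row 2 (÷6) = (0, 0, 1, 5, 1)
  row 0: subtract 4×row2 = (1, 0, 0, 0, 5)
  row 1: subtract 4×row2 = (0, 1, 0, 3, 6)
  row 3: subtract 6×row2 = (0, 0, 0, 0, 4)
skip col 3 (zero from row 3)
step 4: normalize row 3 (÷4) = (0, 0, 0, 0, 1)
  row 0: subtract 5×row3 = (1, 0, 0, 0, 0)
  row 1: subtract 6×row3 = (0, 1, 0, 3, 0)
  row 2: subtract 1×row3 = (0, 0, 1, 5, 0)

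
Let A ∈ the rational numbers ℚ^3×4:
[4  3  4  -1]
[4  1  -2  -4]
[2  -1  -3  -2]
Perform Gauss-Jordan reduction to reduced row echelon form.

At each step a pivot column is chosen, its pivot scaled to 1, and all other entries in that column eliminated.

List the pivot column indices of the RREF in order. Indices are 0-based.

pivot columns: 0, 1, 2

[1] R0 /= 4  ⇒  (1, 3/4, 1, -1/4)
     R1 -= 4·R0  ⇒  (0, -2, -6, -3)
     R2 -= 2·R0  ⇒  (0, -5/2, -5, -3/2)
[2] R1 /= -2  ⇒  (0, 1, 3, 3/2)
     R0 -= 3/4·R1  ⇒  (1, 0, -5/4, -11/8)
     R2 -= -5/2·R1  ⇒  (0, 0, 5/2, 9/4)
[3] R2 /= 5/2  ⇒  (0, 0, 1, 9/10)
     R0 -= -5/4·R2  ⇒  (1, 0, 0, -1/4)
     R1 -= 3·R2  ⇒  (0, 1, 0, -6/5)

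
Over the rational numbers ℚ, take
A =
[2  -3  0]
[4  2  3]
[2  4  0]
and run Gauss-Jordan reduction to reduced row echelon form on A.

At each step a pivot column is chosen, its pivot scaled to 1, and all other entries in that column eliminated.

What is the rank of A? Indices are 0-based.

[1] R0 /= 2  ⇒  (1, -3/2, 0)
     R1 -= 4·R0  ⇒  (0, 8, 3)
     R2 -= 2·R0  ⇒  (0, 7, 0)
[2] R1 /= 8  ⇒  (0, 1, 3/8)
     R0 -= -3/2·R1  ⇒  (1, 0, 9/16)
     R2 -= 7·R1  ⇒  (0, 0, -21/8)
[3] R2 /= -21/8  ⇒  (0, 0, 1)
     R0 -= 9/16·R2  ⇒  (1, 0, 0)
     R1 -= 3/8·R2  ⇒  (0, 1, 0)

rank = 3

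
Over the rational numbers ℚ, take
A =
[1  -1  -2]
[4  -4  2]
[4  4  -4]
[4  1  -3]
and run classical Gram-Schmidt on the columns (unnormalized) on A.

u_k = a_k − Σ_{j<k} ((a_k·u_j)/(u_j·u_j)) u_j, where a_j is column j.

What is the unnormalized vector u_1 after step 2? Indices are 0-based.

Step 1: u_0 = a_0 = (1, 4, 4, 4).
Step 2: u_1 = a_1 − (3/49)·u_0 = (-52/49, -208/49, 184/49, 37/49).

u_1 = (-52/49, -208/49, 184/49, 37/49)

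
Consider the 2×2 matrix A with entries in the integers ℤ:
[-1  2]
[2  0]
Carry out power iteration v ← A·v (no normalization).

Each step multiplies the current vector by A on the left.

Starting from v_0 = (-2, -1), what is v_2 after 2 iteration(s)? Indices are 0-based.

v_0 = (-2, -1).
v_1 = A·v_0 = (0, -4).
v_2 = A·v_1 = (-8, 0).

v_2 = (-8, 0)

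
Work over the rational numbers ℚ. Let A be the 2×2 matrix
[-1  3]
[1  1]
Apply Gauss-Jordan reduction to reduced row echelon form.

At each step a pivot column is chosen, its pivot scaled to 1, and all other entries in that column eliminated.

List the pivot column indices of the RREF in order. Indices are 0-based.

[1] R0 /= -1  ⇒  (1, -3)
     R1 -= 1·R0  ⇒  (0, 4)
[2] R1 /= 4  ⇒  (0, 1)
     R0 -= -3·R1  ⇒  (1, 0)

pivot columns: 0, 1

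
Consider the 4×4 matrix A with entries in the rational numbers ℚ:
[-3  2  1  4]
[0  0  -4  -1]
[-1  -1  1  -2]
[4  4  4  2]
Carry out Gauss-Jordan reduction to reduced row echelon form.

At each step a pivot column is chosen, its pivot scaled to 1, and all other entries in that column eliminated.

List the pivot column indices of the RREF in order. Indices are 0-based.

pivot columns: 0, 1, 2, 3

step 1: normalize row 0 (÷-3) = (1, -2/3, -1/3, -4/3)
  row 2: subtract -1×row0 = (0, -5/3, 2/3, -10/3)
  row 3: subtract 4×row0 = (0, 20/3, 16/3, 22/3)
step 2: exchange rows 1,2
step 2: normalize row 1 (÷-5/3) = (0, 1, -2/5, 2)
  row 0: subtract -2/3×row1 = (1, 0, -3/5, 0)
  row 3: subtract 20/3×row1 = (0, 0, 8, -6)
step 3: normalize row 2 (÷-4) = (0, 0, 1, 1/4)
  row 0: subtract -3/5×row2 = (1, 0, 0, 3/20)
  row 1: subtract -2/5×row2 = (0, 1, 0, 21/10)
  row 3: subtract 8×row2 = (0, 0, 0, -8)
step 4: normalize row 3 (÷-8) = (0, 0, 0, 1)
  row 0: subtract 3/20×row3 = (1, 0, 0, 0)
  row 1: subtract 21/10×row3 = (0, 1, 0, 0)
  row 2: subtract 1/4×row3 = (0, 0, 1, 0)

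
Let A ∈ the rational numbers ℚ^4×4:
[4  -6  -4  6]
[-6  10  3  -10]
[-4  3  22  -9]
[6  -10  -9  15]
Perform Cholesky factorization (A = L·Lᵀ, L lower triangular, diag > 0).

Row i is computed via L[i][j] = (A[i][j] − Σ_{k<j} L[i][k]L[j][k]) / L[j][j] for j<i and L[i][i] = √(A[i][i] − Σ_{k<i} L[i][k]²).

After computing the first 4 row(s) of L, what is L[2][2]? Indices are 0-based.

L[2][2] = 3

Step 1: L[0][0] = √(4) = 2.
  L[1][0] = (-6) / L[0][0] = -3.
Step 2: L[1][1] = √(1) = 1.
  L[2][0] = (-4) / L[0][0] = -2.
  L[2][1] = (-3) / L[1][1] = -3.
Step 3: L[2][2] = √(9) = 3.
  L[3][0] = (6) / L[0][0] = 3.
  L[3][1] = (-1) / L[1][1] = -1.
  L[3][2] = (-6) / L[2][2] = -2.
Step 4: L[3][3] = √(1) = 1.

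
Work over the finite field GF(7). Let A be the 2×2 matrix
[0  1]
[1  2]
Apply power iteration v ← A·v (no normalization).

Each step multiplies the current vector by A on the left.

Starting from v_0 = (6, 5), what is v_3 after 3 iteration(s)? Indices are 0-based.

v_0 = (6, 5).
v_1 = A·v_0 = (5, 2).
v_2 = A·v_1 = (2, 2).
v_3 = A·v_2 = (2, 6).

v_3 = (2, 6)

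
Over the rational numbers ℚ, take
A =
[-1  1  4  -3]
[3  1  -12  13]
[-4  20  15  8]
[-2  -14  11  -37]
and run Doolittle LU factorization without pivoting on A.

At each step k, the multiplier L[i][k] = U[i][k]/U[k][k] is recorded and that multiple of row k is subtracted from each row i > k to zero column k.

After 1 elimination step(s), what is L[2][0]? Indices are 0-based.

L[2][0] = 4

k=0: U[0][0]=-1
  eliminate (1,0): mult=-3, new row 1: (0, 4, 0, 4); set L[1][0]=-3
  eliminate (2,0): mult=4, new row 2: (0, 16, -1, 20); set L[2][0]=4
  eliminate (3,0): mult=2, new row 3: (0, -16, 3, -31); set L[3][0]=2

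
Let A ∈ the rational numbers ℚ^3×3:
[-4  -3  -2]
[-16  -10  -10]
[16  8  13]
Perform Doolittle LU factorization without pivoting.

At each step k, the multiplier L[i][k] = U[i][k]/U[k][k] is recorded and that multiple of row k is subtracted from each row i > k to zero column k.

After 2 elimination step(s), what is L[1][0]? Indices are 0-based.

L[1][0] = 4

k=0: U[0][0]=-4
  eliminate (1,0): mult=4, new row 1: (0, 2, -2); set L[1][0]=4
  eliminate (2,0): mult=-4, new row 2: (0, -4, 5); set L[2][0]=-4
k=1: U[1][1]=2
  eliminate (2,1): mult=-2, new row 2: (0, 0, 1); set L[2][1]=-2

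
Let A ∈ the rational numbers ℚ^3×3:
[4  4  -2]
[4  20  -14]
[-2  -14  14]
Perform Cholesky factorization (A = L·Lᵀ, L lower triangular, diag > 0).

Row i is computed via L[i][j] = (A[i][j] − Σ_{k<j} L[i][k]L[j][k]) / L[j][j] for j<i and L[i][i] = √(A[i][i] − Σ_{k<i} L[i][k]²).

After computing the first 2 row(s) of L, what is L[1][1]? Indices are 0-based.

Step 1: L[0][0] = √(4) = 2.
  L[1][0] = (4) / L[0][0] = 2.
Step 2: L[1][1] = √(16) = 4.

L[1][1] = 4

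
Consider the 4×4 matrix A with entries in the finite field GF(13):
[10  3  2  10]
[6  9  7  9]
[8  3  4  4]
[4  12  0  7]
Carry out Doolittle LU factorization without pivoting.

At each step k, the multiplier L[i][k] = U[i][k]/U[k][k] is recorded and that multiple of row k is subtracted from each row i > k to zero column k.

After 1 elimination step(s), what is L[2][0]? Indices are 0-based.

Step 1: pivot at (0,0) is 10.
  row1 ← row1 − (11)·row0  ⇒  L[1][0]=11, U row1=(0, 2, 11, 3)
  row2 ← row2 − (6)·row0  ⇒  L[2][0]=6, U row2=(0, 11, 5, 9)
  row3 ← row3 − (3)·row0  ⇒  L[3][0]=3, U row3=(0, 3, 7, 3)

L[2][0] = 6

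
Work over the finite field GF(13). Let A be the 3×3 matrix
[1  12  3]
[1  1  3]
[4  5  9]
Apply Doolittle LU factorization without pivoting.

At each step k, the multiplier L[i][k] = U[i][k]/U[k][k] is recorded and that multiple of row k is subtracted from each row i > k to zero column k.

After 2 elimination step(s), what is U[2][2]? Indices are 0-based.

[col 0] pivot 1
  R1 -= 1*R0 → (0, 2, 0)  (L[1][0] := 1)
  R2 -= 4*R0 → (0, 9, 10)  (L[2][0] := 4)
[col 1] pivot 2
  R2 -= 11*R1 → (0, 0, 10)  (L[2][1] := 11)

U[2][2] = 10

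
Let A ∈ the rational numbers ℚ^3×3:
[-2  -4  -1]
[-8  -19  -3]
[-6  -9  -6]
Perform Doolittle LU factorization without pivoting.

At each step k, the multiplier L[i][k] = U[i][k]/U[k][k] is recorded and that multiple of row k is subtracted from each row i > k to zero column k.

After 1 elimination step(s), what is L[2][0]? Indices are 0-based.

L[2][0] = 3

Step 1: pivot at (0,0) is -2.
  row1 ← row1 − (4)·row0  ⇒  L[1][0]=4, U row1=(0, -3, 1)
  row2 ← row2 − (3)·row0  ⇒  L[2][0]=3, U row2=(0, 3, -3)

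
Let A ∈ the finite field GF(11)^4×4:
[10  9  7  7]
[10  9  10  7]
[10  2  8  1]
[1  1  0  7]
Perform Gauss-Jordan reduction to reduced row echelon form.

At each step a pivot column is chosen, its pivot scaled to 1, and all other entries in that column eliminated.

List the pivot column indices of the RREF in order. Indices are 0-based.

[1] R0 /= 10  ⇒  (1, 2, 4, 4)
     R1 -= 10·R0  ⇒  (0, 0, 3, 0)
     R2 -= 10·R0  ⇒  (0, 4, 1, 5)
     R3 -= 1·R0  ⇒  (0, 10, 7, 3)
[2] R1 <-> R2
[2] R1 /= 4  ⇒  (0, 1, 3, 4)
     R0 -= 2·R1  ⇒  (1, 0, 9, 7)
     R3 -= 10·R1  ⇒  (0, 0, 10, 7)
[3] R2 /= 3  ⇒  (0, 0, 1, 0)
     R0 -= 9·R2  ⇒  (1, 0, 0, 7)
     R1 -= 3·R2  ⇒  (0, 1, 0, 4)
     R3 -= 10·R2  ⇒  (0, 0, 0, 7)
[4] R3 /= 7  ⇒  (0, 0, 0, 1)
     R0 -= 7·R3  ⇒  (1, 0, 0, 0)
     R1 -= 4·R3  ⇒  (0, 1, 0, 0)

pivot columns: 0, 1, 2, 3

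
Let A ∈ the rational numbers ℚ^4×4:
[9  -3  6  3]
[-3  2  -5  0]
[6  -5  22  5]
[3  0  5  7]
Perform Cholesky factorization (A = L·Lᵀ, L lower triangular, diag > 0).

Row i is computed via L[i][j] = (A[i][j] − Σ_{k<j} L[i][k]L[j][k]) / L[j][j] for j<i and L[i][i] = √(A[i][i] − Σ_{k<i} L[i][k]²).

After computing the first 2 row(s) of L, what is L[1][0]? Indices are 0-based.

Step 1: L[0][0] = √(9) = 3.
  L[1][0] = (-3) / L[0][0] = -1.
Step 2: L[1][1] = √(1) = 1.

L[1][0] = -1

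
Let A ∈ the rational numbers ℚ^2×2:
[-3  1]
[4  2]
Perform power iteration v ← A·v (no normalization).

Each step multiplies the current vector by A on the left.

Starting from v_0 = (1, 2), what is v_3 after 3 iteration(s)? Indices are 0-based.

v_3 = (-21, 68)

v_0 = (1, 2).
v_1 = A·v_0 = (-1, 8).
v_2 = A·v_1 = (11, 12).
v_3 = A·v_2 = (-21, 68).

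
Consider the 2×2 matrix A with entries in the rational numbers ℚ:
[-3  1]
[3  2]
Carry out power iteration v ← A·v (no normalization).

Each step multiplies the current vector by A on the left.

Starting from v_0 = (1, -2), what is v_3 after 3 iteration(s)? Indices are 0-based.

v_3 = (-59, 8)

v_0 = (1, -2).
v_1 = A·v_0 = (-5, -1).
v_2 = A·v_1 = (14, -17).
v_3 = A·v_2 = (-59, 8).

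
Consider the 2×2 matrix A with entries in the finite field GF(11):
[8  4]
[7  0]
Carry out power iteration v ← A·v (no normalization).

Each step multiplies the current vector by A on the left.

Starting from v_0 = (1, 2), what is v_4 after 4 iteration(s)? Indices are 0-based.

v_0 = (1, 2).
v_1 = A·v_0 = (5, 7).
v_2 = A·v_1 = (2, 2).
v_3 = A·v_2 = (2, 3).
v_4 = A·v_3 = (6, 3).

v_4 = (6, 3)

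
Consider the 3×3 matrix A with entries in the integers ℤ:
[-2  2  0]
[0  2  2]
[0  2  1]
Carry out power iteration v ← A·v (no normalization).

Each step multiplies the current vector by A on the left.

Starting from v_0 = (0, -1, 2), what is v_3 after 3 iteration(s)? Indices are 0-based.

v_0 = (0, -1, 2).
v_1 = A·v_0 = (-2, 2, 0).
v_2 = A·v_1 = (8, 4, 4).
v_3 = A·v_2 = (-8, 16, 12).

v_3 = (-8, 16, 12)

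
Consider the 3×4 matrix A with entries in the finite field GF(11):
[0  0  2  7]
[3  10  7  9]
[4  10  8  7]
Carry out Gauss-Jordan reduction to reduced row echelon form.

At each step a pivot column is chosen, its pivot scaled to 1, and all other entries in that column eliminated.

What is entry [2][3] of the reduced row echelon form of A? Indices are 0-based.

M[2][3] = 9

step 1: exchange rows 0,1
step 1: normalize row 0 (÷3) = (1, 7, 6, 3)
  row 2: subtract 4×row0 = (0, 4, 6, 6)
step 2: exchange rows 1,2
step 2: normalize row 1 (÷4) = (0, 1, 7, 7)
  row 0: subtract 7×row1 = (1, 0, 1, 9)
step 3: normalize row 2 (÷2) = (0, 0, 1, 9)
  row 0: subtract 1×row2 = (1, 0, 0, 0)
  row 1: subtract 7×row2 = (0, 1, 0, 10)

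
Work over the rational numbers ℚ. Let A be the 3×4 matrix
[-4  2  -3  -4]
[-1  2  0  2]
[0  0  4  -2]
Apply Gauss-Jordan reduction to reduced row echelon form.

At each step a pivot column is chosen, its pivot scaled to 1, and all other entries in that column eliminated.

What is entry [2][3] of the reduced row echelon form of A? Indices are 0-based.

M[2][3] = -1/2

step 1: normalize row 0 (÷-4) = (1, -1/2, 3/4, 1)
  row 1: subtract -1×row0 = (0, 3/2, 3/4, 3)
step 2: normalize row 1 (÷3/2) = (0, 1, 1/2, 2)
  row 0: subtract -1/2×row1 = (1, 0, 1, 2)
step 3: normalize row 2 (÷4) = (0, 0, 1, -1/2)
  row 0: subtract 1×row2 = (1, 0, 0, 5/2)
  row 1: subtract 1/2×row2 = (0, 1, 0, 9/4)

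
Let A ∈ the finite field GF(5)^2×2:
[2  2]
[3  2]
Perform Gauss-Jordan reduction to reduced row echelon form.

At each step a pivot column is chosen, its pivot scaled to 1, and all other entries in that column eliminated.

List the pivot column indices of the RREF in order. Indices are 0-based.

pivot columns: 0, 1

step 1: normalize row 0 (÷2) = (1, 1)
  row 1: subtract 3×row0 = (0, 4)
step 2: normalize row 1 (÷4) = (0, 1)
  row 0: subtract 1×row1 = (1, 0)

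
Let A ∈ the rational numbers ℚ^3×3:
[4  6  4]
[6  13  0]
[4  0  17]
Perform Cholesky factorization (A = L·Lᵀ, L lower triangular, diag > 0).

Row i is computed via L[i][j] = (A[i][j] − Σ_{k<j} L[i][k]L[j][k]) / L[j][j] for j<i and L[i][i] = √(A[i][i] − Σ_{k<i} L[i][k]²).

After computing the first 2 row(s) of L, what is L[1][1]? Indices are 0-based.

L[1][1] = 2

Step 1: L[0][0] = √(4) = 2.
  L[1][0] = (6) / L[0][0] = 3.
Step 2: L[1][1] = √(4) = 2.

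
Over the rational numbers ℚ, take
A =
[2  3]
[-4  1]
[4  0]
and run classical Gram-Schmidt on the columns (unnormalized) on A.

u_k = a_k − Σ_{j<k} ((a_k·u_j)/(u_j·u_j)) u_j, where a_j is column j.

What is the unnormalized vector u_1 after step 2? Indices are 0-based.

Step 1: u_0 = a_0 = (2, -4, 4).
Step 2: u_1 = a_1 − (1/18)·u_0 = (26/9, 11/9, -2/9).

u_1 = (26/9, 11/9, -2/9)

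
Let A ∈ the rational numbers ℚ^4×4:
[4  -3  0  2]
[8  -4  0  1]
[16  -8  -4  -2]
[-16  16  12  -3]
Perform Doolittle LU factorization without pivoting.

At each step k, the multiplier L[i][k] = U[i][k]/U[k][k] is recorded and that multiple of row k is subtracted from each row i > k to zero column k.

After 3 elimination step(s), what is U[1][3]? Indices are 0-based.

U[1][3] = -3

[col 0] pivot 4
  R1 -= 2*R0 → (0, 2, 0, -3)  (L[1][0] := 2)
  R2 -= 4*R0 → (0, 4, -4, -10)  (L[2][0] := 4)
  R3 -= -4*R0 → (0, 4, 12, 5)  (L[3][0] := -4)
[col 1] pivot 2
  R2 -= 2*R1 → (0, 0, -4, -4)  (L[2][1] := 2)
  R3 -= 2*R1 → (0, 0, 12, 11)  (L[3][1] := 2)
[col 2] pivot -4
  R3 -= -3*R2 → (0, 0, 0, -1)  (L[3][2] := -3)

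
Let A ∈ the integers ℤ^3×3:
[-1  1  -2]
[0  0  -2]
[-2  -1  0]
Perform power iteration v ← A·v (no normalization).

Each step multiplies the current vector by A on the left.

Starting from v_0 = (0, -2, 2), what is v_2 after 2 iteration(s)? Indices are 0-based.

v_0 = (0, -2, 2).
v_1 = A·v_0 = (-6, -4, 2).
v_2 = A·v_1 = (-2, -4, 16).

v_2 = (-2, -4, 16)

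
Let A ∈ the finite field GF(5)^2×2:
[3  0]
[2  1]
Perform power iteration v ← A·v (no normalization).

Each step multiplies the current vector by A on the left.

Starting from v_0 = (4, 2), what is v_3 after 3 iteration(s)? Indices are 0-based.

v_0 = (4, 2).
v_1 = A·v_0 = (2, 0).
v_2 = A·v_1 = (1, 4).
v_3 = A·v_2 = (3, 1).

v_3 = (3, 1)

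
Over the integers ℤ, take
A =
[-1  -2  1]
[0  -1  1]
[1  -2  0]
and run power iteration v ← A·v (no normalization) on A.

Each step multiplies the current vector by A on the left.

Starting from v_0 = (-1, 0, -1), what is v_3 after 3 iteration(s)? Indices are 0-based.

v_0 = (-1, 0, -1).
v_1 = A·v_0 = (0, -1, -1).
v_2 = A·v_1 = (1, 0, 2).
v_3 = A·v_2 = (1, 2, 1).

v_3 = (1, 2, 1)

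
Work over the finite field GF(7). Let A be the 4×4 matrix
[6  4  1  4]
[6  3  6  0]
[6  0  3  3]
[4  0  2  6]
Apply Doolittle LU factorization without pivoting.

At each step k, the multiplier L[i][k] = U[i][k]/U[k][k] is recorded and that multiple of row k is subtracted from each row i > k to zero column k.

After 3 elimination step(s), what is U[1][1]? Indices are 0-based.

U[1][1] = 6

k=0: U[0][0]=6
  eliminate (1,0): mult=1, new row 1: (0, 6, 5, 3); set L[1][0]=1
  eliminate (2,0): mult=1, new row 2: (0, 3, 2, 6); set L[2][0]=1
  eliminate (3,0): mult=3, new row 3: (0, 2, 6, 1); set L[3][0]=3
k=1: U[1][1]=6
  eliminate (2,1): mult=4, new row 2: (0, 0, 3, 1); set L[2][1]=4
  eliminate (3,1): mult=5, new row 3: (0, 0, 2, 0); set L[3][1]=5
k=2: U[2][2]=3
  eliminate (3,2): mult=3, new row 3: (0, 0, 0, 4); set L[3][2]=3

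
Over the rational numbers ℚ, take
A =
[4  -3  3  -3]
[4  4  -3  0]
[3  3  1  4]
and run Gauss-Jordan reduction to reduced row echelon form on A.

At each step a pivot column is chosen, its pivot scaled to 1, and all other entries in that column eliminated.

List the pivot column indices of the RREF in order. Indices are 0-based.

pivot columns: 0, 1, 2

step 1: normalize row 0 (÷4) = (1, -3/4, 3/4, -3/4)
  row 1: subtract 4×row0 = (0, 7, -6, 3)
  row 2: subtract 3×row0 = (0, 21/4, -5/4, 25/4)
step 2: normalize row 1 (÷7) = (0, 1, -6/7, 3/7)
  row 0: subtract -3/4×row1 = (1, 0, 3/28, -3/7)
  row 2: subtract 21/4×row1 = (0, 0, 13/4, 4)
step 3: normalize row 2 (÷13/4) = (0, 0, 1, 16/13)
  row 0: subtract 3/28×row2 = (1, 0, 0, -51/91)
  row 1: subtract -6/7×row2 = (0, 1, 0, 135/91)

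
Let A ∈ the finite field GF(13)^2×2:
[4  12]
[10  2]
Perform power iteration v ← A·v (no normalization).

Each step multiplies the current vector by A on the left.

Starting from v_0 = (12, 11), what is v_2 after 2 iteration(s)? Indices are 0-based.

v_2 = (6, 4)

v_0 = (12, 11).
v_1 = A·v_0 = (11, 12).
v_2 = A·v_1 = (6, 4).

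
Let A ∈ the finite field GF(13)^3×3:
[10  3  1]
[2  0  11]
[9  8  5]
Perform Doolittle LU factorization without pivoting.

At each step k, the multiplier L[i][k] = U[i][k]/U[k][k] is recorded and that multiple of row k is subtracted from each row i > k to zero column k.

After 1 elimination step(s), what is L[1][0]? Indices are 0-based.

[col 0] pivot 10
  R1 -= 8*R0 → (0, 2, 3)  (L[1][0] := 8)
  R2 -= 10*R0 → (0, 4, 8)  (L[2][0] := 10)

L[1][0] = 8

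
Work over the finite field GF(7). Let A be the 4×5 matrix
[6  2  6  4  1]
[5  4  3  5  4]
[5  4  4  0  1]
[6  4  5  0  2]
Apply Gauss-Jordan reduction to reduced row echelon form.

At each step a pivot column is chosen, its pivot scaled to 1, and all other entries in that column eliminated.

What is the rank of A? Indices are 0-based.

rank = 4

pivot(0,0)=6: scale R0 → (1, 5, 1, 3, 6)
  clear (1,0): R1 −= (5)R0 → (0, 0, 5, 4, 2)
  clear (2,0): R2 −= (5)R0 → (0, 0, 6, 6, 6)
  clear (3,0): R3 −= (6)R0 → (0, 2, 6, 3, 1)
pivot(1,1): swap R1↔R3
pivot(1,1)=2: scale R1 → (0, 1, 3, 5, 4)
  clear (0,1): R0 −= (5)R1 → (1, 0, 0, 6, 0)
pivot(2,2)=6: scale R2 → (0, 0, 1, 1, 1)
  clear (1,2): R1 −= (3)R2 → (0, 1, 0, 2, 1)
  clear (3,2): R3 −= (5)R2 → (0, 0, 0, 6, 4)
pivot(3,3)=6: scale R3 → (0, 0, 0, 1, 3)
  clear (0,3): R0 −= (6)R3 → (1, 0, 0, 0, 3)
  clear (1,3): R1 −= (2)R3 → (0, 1, 0, 0, 2)
  clear (2,3): R2 −= (1)R3 → (0, 0, 1, 0, 5)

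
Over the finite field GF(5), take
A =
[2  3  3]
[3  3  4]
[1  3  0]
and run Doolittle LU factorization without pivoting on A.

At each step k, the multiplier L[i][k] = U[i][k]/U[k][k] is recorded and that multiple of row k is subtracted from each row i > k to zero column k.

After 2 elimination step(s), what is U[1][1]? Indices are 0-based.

U[1][1] = 1

[col 0] pivot 2
  R1 -= 4*R0 → (0, 1, 2)  (L[1][0] := 4)
  R2 -= 3*R0 → (0, 4, 1)  (L[2][0] := 3)
[col 1] pivot 1
  R2 -= 4*R1 → (0, 0, 3)  (L[2][1] := 4)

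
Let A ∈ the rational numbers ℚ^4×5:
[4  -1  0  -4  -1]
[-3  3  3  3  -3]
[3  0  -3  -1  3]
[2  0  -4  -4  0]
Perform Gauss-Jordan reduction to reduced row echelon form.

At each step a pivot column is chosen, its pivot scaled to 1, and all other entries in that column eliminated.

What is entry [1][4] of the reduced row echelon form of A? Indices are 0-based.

M[1][4] = -9/13

pivot(0,0)=4: scale R0 → (1, -1/4, 0, -1, -1/4)
  clear (1,0): R1 −= (-3)R0 → (0, 9/4, 3, 0, -15/4)
  clear (2,0): R2 −= (3)R0 → (0, 3/4, -3, 2, 15/4)
  clear (3,0): R3 −= (2)R0 → (0, 1/2, -4, -2, 1/2)
pivot(1,1)=9/4: scale R1 → (0, 1, 4/3, 0, -5/3)
  clear (0,1): R0 −= (-1/4)R1 → (1, 0, 1/3, -1, -2/3)
  clear (2,1): R2 −= (3/4)R1 → (0, 0, -4, 2, 5)
  clear (3,1): R3 −= (1/2)R1 → (0, 0, -14/3, -2, 4/3)
pivot(2,2)=-4: scale R2 → (0, 0, 1, -1/2, -5/4)
  clear (0,2): R0 −= (1/3)R2 → (1, 0, 0, -5/6, -1/4)
  clear (1,2): R1 −= (4/3)R2 → (0, 1, 0, 2/3, 0)
  clear (3,2): R3 −= (-14/3)R2 → (0, 0, 0, -13/3, -9/2)
pivot(3,3)=-13/3: scale R3 → (0, 0, 0, 1, 27/26)
  clear (0,3): R0 −= (-5/6)R3 → (1, 0, 0, 0, 8/13)
  clear (1,3): R1 −= (2/3)R3 → (0, 1, 0, 0, -9/13)
  clear (2,3): R2 −= (-1/2)R3 → (0, 0, 1, 0, -19/26)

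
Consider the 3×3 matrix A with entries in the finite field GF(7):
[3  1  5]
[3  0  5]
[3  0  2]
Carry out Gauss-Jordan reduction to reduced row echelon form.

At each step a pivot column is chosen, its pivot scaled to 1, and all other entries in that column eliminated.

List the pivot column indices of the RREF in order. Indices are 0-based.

pivot columns: 0, 1, 2

[1] R0 /= 3  ⇒  (1, 5, 4)
     R1 -= 3·R0  ⇒  (0, 6, 0)
     R2 -= 3·R0  ⇒  (0, 6, 4)
[2] R1 /= 6  ⇒  (0, 1, 0)
     R0 -= 5·R1  ⇒  (1, 0, 4)
     R2 -= 6·R1  ⇒  (0, 0, 4)
[3] R2 /= 4  ⇒  (0, 0, 1)
     R0 -= 4·R2  ⇒  (1, 0, 0)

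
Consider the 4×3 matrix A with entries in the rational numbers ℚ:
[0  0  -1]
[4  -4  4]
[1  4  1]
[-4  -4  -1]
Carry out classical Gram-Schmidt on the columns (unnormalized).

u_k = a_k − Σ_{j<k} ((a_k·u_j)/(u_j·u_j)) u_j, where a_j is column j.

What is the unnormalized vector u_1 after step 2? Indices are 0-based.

u_1 = (0, -148/33, 128/33, -116/33)

Step 1: u_0 = a_0 = (0, 4, 1, -4).
Step 2: u_1 = a_1 − (4/33)·u_0 = (0, -148/33, 128/33, -116/33).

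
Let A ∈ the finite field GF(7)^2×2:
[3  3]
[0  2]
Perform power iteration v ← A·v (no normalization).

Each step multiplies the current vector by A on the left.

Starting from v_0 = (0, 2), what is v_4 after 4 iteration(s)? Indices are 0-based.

v_4 = (5, 4)

v_0 = (0, 2).
v_1 = A·v_0 = (6, 4).
v_2 = A·v_1 = (2, 1).
v_3 = A·v_2 = (2, 2).
v_4 = A·v_3 = (5, 4).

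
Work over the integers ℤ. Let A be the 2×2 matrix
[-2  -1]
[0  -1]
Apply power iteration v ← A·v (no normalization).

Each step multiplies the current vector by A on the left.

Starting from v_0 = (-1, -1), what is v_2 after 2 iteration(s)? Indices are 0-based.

v_0 = (-1, -1).
v_1 = A·v_0 = (3, 1).
v_2 = A·v_1 = (-7, -1).

v_2 = (-7, -1)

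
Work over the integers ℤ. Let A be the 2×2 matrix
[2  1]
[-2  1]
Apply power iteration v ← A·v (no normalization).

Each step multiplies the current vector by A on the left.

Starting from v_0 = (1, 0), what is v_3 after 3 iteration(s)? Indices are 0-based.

v_3 = (-2, -10)

v_0 = (1, 0).
v_1 = A·v_0 = (2, -2).
v_2 = A·v_1 = (2, -6).
v_3 = A·v_2 = (-2, -10).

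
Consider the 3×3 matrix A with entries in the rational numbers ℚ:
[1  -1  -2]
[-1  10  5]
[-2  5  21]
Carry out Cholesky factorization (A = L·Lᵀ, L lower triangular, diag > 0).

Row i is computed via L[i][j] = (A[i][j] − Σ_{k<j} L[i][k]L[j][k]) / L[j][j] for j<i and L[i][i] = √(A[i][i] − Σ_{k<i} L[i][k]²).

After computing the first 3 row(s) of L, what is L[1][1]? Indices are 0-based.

L[1][1] = 3

Step 1: L[0][0] = √(1) = 1.
  L[1][0] = (-1) / L[0][0] = -1.
Step 2: L[1][1] = √(9) = 3.
  L[2][0] = (-2) / L[0][0] = -2.
  L[2][1] = (3) / L[1][1] = 1.
Step 3: L[2][2] = √(16) = 4.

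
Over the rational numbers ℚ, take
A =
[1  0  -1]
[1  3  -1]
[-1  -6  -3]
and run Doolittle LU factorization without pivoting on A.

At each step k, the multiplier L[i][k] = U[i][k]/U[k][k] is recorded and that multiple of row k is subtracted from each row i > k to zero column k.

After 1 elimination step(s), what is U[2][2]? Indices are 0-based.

Step 1: pivot at (0,0) is 1.
  row1 ← row1 − (1)·row0  ⇒  L[1][0]=1, U row1=(0, 3, 0)
  row2 ← row2 − (-1)·row0  ⇒  L[2][0]=-1, U row2=(0, -6, -4)

U[2][2] = -4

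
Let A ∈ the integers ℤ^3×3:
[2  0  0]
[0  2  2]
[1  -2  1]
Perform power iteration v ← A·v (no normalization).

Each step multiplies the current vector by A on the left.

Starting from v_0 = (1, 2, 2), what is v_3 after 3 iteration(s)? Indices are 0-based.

v_3 = (8, -2, -39)

v_0 = (1, 2, 2).
v_1 = A·v_0 = (2, 8, -1).
v_2 = A·v_1 = (4, 14, -15).
v_3 = A·v_2 = (8, -2, -39).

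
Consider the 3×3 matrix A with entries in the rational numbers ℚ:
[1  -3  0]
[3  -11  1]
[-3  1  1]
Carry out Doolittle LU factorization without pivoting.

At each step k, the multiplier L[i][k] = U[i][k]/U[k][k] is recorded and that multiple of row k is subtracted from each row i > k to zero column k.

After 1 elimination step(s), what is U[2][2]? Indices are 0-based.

Step 1: pivot at (0,0) is 1.
  row1 ← row1 − (3)·row0  ⇒  L[1][0]=3, U row1=(0, -2, 1)
  row2 ← row2 − (-3)·row0  ⇒  L[2][0]=-3, U row2=(0, -8, 1)

U[2][2] = 1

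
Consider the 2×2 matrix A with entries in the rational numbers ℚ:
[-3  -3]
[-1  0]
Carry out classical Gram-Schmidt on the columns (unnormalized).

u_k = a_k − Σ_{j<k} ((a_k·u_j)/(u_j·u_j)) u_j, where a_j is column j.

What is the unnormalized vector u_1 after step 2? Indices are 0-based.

Step 1: u_0 = a_0 = (-3, -1).
Step 2: u_1 = a_1 − (9/10)·u_0 = (-3/10, 9/10).

u_1 = (-3/10, 9/10)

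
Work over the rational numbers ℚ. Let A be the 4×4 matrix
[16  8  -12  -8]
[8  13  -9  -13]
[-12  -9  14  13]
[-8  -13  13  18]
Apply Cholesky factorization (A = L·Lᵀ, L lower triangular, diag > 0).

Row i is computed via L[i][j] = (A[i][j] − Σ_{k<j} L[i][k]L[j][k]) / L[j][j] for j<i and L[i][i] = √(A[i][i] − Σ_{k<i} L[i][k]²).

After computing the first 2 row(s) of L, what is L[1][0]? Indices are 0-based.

L[1][0] = 2

Step 1: L[0][0] = √(16) = 4.
  L[1][0] = (8) / L[0][0] = 2.
Step 2: L[1][1] = √(9) = 3.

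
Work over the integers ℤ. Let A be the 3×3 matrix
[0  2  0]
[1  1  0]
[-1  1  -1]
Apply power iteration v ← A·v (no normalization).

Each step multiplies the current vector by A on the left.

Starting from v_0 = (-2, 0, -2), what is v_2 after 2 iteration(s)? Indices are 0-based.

v_2 = (-4, -2, -6)

v_0 = (-2, 0, -2).
v_1 = A·v_0 = (0, -2, 4).
v_2 = A·v_1 = (-4, -2, -6).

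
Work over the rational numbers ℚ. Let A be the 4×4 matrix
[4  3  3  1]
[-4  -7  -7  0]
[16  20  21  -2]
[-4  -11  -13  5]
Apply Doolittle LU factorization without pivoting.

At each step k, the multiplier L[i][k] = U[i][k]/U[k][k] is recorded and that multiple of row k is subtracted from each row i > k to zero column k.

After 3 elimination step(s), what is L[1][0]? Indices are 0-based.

L[1][0] = -1

Step 1: pivot at (0,0) is 4.
  row1 ← row1 − (-1)·row0  ⇒  L[1][0]=-1, U row1=(0, -4, -4, 1)
  row2 ← row2 − (4)·row0  ⇒  L[2][0]=4, U row2=(0, 8, 9, -6)
  row3 ← row3 − (-1)·row0  ⇒  L[3][0]=-1, U row3=(0, -8, -10, 6)
Step 2: pivot at (1,1) is -4.
  row2 ← row2 − (-2)·row1  ⇒  L[2][1]=-2, U row2=(0, 0, 1, -4)
  row3 ← row3 − (2)·row1  ⇒  L[3][1]=2, U row3=(0, 0, -2, 4)
Step 3: pivot at (2,2) is 1.
  row3 ← row3 − (-2)·row2  ⇒  L[3][2]=-2, U row3=(0, 0, 0, -4)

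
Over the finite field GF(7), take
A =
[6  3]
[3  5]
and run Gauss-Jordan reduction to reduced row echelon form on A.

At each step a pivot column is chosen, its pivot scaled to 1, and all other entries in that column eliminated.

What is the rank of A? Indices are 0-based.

rank = 1

pivot(0,0)=6: scale R0 → (1, 4)
  clear (1,0): R1 −= (3)R0 → (0, 0)
col 1: no nonzero at/below row 1; advance.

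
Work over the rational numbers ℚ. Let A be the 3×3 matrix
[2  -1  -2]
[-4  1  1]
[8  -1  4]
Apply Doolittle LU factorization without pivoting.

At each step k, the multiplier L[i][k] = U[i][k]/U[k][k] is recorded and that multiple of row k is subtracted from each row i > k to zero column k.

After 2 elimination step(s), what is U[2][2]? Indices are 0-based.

U[2][2] = 3

k=0: U[0][0]=2
  eliminate (1,0): mult=-2, new row 1: (0, -1, -3); set L[1][0]=-2
  eliminate (2,0): mult=4, new row 2: (0, 3, 12); set L[2][0]=4
k=1: U[1][1]=-1
  eliminate (2,1): mult=-3, new row 2: (0, 0, 3); set L[2][1]=-3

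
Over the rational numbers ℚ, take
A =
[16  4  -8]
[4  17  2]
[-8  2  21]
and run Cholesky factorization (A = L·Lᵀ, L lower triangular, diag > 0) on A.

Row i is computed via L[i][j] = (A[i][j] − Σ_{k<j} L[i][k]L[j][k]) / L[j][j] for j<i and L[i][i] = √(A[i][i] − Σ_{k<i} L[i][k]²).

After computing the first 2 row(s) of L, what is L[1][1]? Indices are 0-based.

L[1][1] = 4

Step 1: L[0][0] = √(16) = 4.
  L[1][0] = (4) / L[0][0] = 1.
Step 2: L[1][1] = √(16) = 4.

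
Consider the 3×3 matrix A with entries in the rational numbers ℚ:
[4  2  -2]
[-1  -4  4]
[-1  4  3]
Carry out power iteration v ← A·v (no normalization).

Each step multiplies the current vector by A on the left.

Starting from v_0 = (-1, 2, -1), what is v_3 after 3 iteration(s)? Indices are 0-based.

v_0 = (-1, 2, -1).
v_1 = A·v_0 = (2, -11, 6).
v_2 = A·v_1 = (-26, 66, -28).
v_3 = A·v_2 = (84, -350, 206).

v_3 = (84, -350, 206)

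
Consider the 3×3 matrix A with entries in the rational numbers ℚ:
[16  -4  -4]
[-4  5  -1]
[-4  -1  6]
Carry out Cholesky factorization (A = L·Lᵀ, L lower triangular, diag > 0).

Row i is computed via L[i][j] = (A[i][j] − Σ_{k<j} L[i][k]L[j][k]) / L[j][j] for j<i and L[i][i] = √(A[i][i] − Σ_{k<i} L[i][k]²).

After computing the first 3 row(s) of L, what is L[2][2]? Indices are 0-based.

Step 1: L[0][0] = √(16) = 4.
  L[1][0] = (-4) / L[0][0] = -1.
Step 2: L[1][1] = √(4) = 2.
  L[2][0] = (-4) / L[0][0] = -1.
  L[2][1] = (-2) / L[1][1] = -1.
Step 3: L[2][2] = √(4) = 2.

L[2][2] = 2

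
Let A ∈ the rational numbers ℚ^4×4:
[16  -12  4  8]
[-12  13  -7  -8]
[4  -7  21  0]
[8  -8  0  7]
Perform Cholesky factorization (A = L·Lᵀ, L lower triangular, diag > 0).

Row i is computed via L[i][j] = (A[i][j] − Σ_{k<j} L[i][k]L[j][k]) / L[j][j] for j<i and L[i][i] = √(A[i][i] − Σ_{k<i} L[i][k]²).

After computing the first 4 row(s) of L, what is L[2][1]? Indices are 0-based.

L[2][1] = -2

Step 1: L[0][0] = √(16) = 4.
  L[1][0] = (-12) / L[0][0] = -3.
Step 2: L[1][1] = √(4) = 2.
  L[2][0] = (4) / L[0][0] = 1.
  L[2][1] = (-4) / L[1][1] = -2.
Step 3: L[2][2] = √(16) = 4.
  L[3][0] = (8) / L[0][0] = 2.
  L[3][1] = (-2) / L[1][1] = -1.
  L[3][2] = (-4) / L[2][2] = -1.
Step 4: L[3][3] = √(1) = 1.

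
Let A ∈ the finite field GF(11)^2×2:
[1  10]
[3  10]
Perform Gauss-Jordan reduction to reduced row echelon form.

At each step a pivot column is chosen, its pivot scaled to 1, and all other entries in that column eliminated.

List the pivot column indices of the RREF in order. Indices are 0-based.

pivot columns: 0, 1

pivot(0,0)=1: scale R0 → (1, 10)
  clear (1,0): R1 −= (3)R0 → (0, 2)
pivot(1,1)=2: scale R1 → (0, 1)
  clear (0,1): R0 −= (10)R1 → (1, 0)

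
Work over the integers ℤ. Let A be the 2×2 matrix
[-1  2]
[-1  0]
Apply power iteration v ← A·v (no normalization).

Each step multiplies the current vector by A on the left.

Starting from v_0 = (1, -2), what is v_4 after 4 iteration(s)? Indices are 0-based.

v_0 = (1, -2).
v_1 = A·v_0 = (-5, -1).
v_2 = A·v_1 = (3, 5).
v_3 = A·v_2 = (7, -3).
v_4 = A·v_3 = (-13, -7).

v_4 = (-13, -7)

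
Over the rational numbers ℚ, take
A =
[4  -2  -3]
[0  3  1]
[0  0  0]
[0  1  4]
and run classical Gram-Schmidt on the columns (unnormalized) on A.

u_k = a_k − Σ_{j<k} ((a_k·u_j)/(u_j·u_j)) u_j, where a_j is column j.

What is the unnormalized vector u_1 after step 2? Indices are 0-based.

u_1 = (0, 3, 0, 1)

Step 1: u_0 = a_0 = (4, 0, 0, 0).
Step 2: u_1 = a_1 − (-1/2)·u_0 = (0, 3, 0, 1).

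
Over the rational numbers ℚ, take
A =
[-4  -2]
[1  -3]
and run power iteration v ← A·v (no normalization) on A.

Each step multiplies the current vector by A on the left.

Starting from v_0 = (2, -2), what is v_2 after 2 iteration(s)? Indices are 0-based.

v_2 = (0, -28)

v_0 = (2, -2).
v_1 = A·v_0 = (-4, 8).
v_2 = A·v_1 = (0, -28).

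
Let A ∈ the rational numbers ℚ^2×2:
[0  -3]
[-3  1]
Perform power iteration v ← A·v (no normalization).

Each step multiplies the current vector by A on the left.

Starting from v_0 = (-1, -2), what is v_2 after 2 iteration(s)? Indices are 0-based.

v_2 = (-3, -17)

v_0 = (-1, -2).
v_1 = A·v_0 = (6, 1).
v_2 = A·v_1 = (-3, -17).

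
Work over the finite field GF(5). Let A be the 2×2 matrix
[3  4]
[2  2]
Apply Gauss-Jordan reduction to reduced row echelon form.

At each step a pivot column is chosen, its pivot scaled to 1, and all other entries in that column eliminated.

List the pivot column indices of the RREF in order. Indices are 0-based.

pivot(0,0)=3: scale R0 → (1, 3)
  clear (1,0): R1 −= (2)R0 → (0, 1)
pivot(1,1)=1: scale R1 → (0, 1)
  clear (0,1): R0 −= (3)R1 → (1, 0)

pivot columns: 0, 1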